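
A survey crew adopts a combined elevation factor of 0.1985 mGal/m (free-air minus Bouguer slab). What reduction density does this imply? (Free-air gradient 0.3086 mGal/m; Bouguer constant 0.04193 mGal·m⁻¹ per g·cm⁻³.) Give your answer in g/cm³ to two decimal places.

0.1985 = 0.3086 − 0.04193 × ρ
ρ = (0.3086 − 0.1985) / 0.04193 = 2.63 g/cm³

2.63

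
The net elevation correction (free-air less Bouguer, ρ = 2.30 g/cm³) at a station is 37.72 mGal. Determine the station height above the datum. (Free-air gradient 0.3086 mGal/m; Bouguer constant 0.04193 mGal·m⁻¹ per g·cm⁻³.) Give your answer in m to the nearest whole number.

178

Combined gradient = 0.3086 − 0.04193 × 2.30 = 0.2121610 mGal/m
h = 37.72 / 0.2121610 = 177.79 m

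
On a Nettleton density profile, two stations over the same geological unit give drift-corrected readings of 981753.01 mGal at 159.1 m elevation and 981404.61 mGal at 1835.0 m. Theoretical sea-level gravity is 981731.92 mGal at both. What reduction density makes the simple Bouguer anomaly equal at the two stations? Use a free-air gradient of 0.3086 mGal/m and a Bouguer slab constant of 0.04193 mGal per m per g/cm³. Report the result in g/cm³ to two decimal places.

2.40

Δg_obs = 981404.61 − 981753.01 = -348.40 mGal over Δh = 1835.0 − 159.1 = 1675.9 m
Equal Bouguer anomalies ⇒ Δg_obs + (0.3086 − 0.04193ρ)·Δh = 0
0.3086 − 0.04193ρ = −Δg_obs/Δh = 0.20789
ρ = (0.3086 − 0.20789) / 0.04193 = 2.40 g/cm³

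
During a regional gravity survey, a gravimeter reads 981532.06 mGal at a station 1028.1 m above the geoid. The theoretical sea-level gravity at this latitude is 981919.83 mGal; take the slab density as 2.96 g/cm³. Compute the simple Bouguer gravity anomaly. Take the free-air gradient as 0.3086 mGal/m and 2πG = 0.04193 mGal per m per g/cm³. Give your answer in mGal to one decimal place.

Free-air correction = 0.3086 × 1028.1 = 317.27 mGal
Free-air anomaly = 981532.06 − 981919.83 + (317.27) = -70.50 mGal
Bouguer slab correction = 0.04193 × 2.96 × 1028.1 = 127.60 mGal
Simple Bouguer anomaly = -70.50 − (127.60) = -198.10 mGal

-198.1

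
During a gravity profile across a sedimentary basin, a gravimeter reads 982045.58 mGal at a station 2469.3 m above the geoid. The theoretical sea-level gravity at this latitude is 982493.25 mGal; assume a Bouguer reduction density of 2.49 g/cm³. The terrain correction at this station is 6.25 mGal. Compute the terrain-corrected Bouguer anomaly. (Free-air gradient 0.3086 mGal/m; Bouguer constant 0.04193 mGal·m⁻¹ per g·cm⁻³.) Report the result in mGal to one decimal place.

62.8

Free-air correction = 0.3086 × 2469.3 = 762.03 mGal
Free-air anomaly = 982045.58 − 982493.25 + (762.03) = 314.36 mGal
Bouguer slab correction = 0.04193 × 2.49 × 2469.3 = 257.81 mGal
Simple Bouguer anomaly = 314.36 − (257.81) = 56.55 mGal
Complete Bouguer anomaly = 56.55 + 6.25 = 62.80 mGal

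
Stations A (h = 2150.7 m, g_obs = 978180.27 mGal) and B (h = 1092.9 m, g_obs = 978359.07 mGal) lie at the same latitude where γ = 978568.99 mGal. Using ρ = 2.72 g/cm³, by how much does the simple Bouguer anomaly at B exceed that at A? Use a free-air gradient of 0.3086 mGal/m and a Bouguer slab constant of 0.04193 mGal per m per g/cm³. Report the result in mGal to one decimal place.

Δg_SB(A) = 978180.27 − 978568.99 + 0.3086×2150.7 − 0.04193×2.72×2150.7 = 29.70 mGal
Δg_SB(B) = 978359.07 − 978568.99 + 0.3086×1092.9 − 0.04193×2.72×1092.9 = 2.70 mGal
Difference = 2.70 − (29.70) = -27.00 mGal

-27.0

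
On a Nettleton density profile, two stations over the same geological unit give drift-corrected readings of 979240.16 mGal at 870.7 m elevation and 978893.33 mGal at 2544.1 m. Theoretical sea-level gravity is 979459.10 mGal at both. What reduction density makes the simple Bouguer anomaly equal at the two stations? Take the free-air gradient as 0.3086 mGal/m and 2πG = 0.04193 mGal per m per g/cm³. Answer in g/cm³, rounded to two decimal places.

Δg_obs = 978893.33 − 979240.16 = -346.83 mGal over Δh = 2544.1 − 870.7 = 1673.4 m
Equal Bouguer anomalies ⇒ Δg_obs + (0.3086 − 0.04193ρ)·Δh = 0
0.3086 − 0.04193ρ = −Δg_obs/Δh = 0.20726
ρ = (0.3086 − 0.20726) / 0.04193 = 2.42 g/cm³

2.42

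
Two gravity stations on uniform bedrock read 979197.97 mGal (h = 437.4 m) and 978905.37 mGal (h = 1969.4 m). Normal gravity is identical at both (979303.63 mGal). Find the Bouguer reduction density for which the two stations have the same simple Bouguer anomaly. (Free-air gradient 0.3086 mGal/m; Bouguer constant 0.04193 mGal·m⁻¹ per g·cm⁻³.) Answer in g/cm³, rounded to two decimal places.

Δg_obs = 978905.37 − 979197.97 = -292.60 mGal over Δh = 1969.4 − 437.4 = 1532.0 m
Equal Bouguer anomalies ⇒ Δg_obs + (0.3086 − 0.04193ρ)·Δh = 0
0.3086 − 0.04193ρ = −Δg_obs/Δh = 0.19099
ρ = (0.3086 − 0.19099) / 0.04193 = 2.80 g/cm³

2.80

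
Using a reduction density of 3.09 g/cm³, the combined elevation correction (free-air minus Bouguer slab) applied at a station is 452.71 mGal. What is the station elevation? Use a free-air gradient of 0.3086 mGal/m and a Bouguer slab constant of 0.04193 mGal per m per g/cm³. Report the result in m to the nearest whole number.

2529

Combined gradient = 0.3086 − 0.04193 × 3.09 = 0.1790363 mGal/m
h = 452.71 / 0.1790363 = 2528.59 m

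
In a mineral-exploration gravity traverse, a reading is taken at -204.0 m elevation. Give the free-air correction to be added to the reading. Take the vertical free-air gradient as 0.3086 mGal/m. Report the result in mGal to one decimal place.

Free-air correction = 0.3086 × -204.0 = -63.0 mGal

-63.0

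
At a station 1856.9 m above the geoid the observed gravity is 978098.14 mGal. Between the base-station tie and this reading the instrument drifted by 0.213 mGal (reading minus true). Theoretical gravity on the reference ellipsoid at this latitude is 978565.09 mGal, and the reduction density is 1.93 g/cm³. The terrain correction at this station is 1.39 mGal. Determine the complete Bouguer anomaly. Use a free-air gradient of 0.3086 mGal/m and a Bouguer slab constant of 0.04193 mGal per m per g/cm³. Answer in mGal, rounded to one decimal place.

-43.0

Drift-corrected reading = 978098.14 − (0.213) = 978097.927 mGal
Free-air correction = 0.3086 × 1856.9 = 573.04 mGal
Free-air anomaly = 978097.927 − 978565.09 + (573.04) = 105.877 mGal
Bouguer slab correction = 0.04193 × 1.93 × 1856.9 = 150.27 mGal
Simple Bouguer anomaly = 105.877 − (150.27) = -44.393 mGal
Complete Bouguer anomaly = -44.393 + 1.39 = -43.003 mGal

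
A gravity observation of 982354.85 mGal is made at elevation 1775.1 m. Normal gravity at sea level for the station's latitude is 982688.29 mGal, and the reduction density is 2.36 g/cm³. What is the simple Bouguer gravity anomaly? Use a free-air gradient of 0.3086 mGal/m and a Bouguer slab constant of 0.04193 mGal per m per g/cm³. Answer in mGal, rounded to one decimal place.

Free-air correction = 0.3086 × 1775.1 = 547.80 mGal
Free-air anomaly = 982354.85 − 982688.29 + (547.80) = 214.36 mGal
Bouguer slab correction = 0.04193 × 2.36 × 1775.1 = 175.65 mGal
Simple Bouguer anomaly = 214.36 − (175.65) = 38.71 mGal

38.7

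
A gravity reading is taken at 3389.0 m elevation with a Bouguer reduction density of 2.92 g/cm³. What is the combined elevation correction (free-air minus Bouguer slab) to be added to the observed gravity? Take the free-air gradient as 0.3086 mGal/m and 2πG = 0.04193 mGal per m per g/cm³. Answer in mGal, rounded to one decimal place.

630.9

Combined gradient = 0.3086 − 0.04193 × 2.92 = 0.1861644 mGal/m
Combined elevation correction = 0.1861644 × 3389.0 = 630.9 mGal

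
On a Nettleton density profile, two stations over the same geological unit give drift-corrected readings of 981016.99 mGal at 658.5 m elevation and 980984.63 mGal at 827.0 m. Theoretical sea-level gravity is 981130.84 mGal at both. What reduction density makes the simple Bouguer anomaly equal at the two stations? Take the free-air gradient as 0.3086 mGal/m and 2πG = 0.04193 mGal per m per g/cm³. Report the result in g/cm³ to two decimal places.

2.78

Δg_obs = 980984.63 − 981016.99 = -32.36 mGal over Δh = 827.0 − 658.5 = 168.5 m
Equal Bouguer anomalies ⇒ Δg_obs + (0.3086 − 0.04193ρ)·Δh = 0
0.3086 − 0.04193ρ = −Δg_obs/Δh = 0.19205
ρ = (0.3086 − 0.19205) / 0.04193 = 2.78 g/cm³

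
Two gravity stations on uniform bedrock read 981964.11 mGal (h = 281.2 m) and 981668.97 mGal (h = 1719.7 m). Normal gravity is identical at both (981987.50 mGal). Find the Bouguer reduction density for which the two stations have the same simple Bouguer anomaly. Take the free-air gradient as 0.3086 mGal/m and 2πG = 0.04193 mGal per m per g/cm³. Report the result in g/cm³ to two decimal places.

Δg_obs = 981668.97 − 981964.11 = -295.14 mGal over Δh = 1719.7 − 281.2 = 1438.5 m
Equal Bouguer anomalies ⇒ Δg_obs + (0.3086 − 0.04193ρ)·Δh = 0
0.3086 − 0.04193ρ = −Δg_obs/Δh = 0.20517
ρ = (0.3086 − 0.20517) / 0.04193 = 2.47 g/cm³

2.47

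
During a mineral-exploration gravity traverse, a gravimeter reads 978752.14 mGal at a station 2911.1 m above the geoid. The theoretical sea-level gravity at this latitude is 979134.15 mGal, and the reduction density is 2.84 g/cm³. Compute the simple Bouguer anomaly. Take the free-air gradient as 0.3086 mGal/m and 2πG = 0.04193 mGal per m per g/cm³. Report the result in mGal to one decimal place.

169.7

Free-air correction = 0.3086 × 2911.1 = 898.37 mGal
Free-air anomaly = 978752.14 − 979134.15 + (898.37) = 516.36 mGal
Bouguer slab correction = 0.04193 × 2.84 × 2911.1 = 346.66 mGal
Simple Bouguer anomaly = 516.36 − (346.66) = 169.70 mGal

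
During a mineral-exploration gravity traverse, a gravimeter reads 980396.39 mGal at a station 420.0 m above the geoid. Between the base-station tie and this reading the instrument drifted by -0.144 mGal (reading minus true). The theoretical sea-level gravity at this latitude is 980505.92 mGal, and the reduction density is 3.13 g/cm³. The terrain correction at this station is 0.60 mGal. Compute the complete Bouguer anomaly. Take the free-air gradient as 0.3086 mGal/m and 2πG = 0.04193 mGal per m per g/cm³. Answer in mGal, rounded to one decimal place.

-34.3

Drift-corrected reading = 980396.39 − (-0.144) = 980396.534 mGal
Free-air correction = 0.3086 × 420.0 = 129.61 mGal
Free-air anomaly = 980396.534 − 980505.92 + (129.61) = 20.224 mGal
Bouguer slab correction = 0.04193 × 3.13 × 420.0 = 55.12 mGal
Simple Bouguer anomaly = 20.224 − (55.12) = -34.896 mGal
Complete Bouguer anomaly = -34.896 + 0.60 = -34.296 mGal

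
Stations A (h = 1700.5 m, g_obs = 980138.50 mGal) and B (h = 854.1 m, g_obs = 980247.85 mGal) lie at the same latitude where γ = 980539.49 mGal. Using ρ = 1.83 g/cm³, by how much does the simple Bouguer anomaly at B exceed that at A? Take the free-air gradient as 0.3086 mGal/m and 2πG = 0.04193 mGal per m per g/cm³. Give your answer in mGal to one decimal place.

Δg_SB(A) = 980138.50 − 980539.49 + 0.3086×1700.5 − 0.04193×1.83×1700.5 = -6.70 mGal
Δg_SB(B) = 980247.85 − 980539.49 + 0.3086×854.1 − 0.04193×1.83×854.1 = -93.60 mGal
Difference = -93.60 − (-6.70) = -86.90 mGal

-86.9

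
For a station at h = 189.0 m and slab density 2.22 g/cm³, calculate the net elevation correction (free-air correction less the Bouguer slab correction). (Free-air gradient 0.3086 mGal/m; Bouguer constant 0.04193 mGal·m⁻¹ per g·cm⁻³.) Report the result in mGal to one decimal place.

Combined gradient = 0.3086 − 0.04193 × 2.22 = 0.2155154 mGal/m
Combined elevation correction = 0.2155154 × 189.0 = 40.7 mGal

40.7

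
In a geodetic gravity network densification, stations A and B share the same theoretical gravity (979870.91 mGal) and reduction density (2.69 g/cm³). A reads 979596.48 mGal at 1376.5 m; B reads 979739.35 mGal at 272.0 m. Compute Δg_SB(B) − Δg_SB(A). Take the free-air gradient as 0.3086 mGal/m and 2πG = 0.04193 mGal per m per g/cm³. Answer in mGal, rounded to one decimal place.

Δg_SB(A) = 979596.48 − 979870.91 + 0.3086×1376.5 − 0.04193×2.69×1376.5 = -4.90 mGal
Δg_SB(B) = 979739.35 − 979870.91 + 0.3086×272.0 − 0.04193×2.69×272.0 = -78.30 mGal
Difference = -78.30 − (-4.90) = -73.40 mGal

-73.4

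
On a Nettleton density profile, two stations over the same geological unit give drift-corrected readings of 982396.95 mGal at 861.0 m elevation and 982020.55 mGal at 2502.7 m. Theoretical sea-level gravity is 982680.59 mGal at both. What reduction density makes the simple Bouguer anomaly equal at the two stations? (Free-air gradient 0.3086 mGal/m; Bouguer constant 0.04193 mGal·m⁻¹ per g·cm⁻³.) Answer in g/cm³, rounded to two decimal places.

Δg_obs = 982020.55 − 982396.95 = -376.40 mGal over Δh = 2502.7 − 861.0 = 1641.7 m
Equal Bouguer anomalies ⇒ Δg_obs + (0.3086 − 0.04193ρ)·Δh = 0
0.3086 − 0.04193ρ = −Δg_obs/Δh = 0.22927
ρ = (0.3086 − 0.22927) / 0.04193 = 1.89 g/cm³

1.89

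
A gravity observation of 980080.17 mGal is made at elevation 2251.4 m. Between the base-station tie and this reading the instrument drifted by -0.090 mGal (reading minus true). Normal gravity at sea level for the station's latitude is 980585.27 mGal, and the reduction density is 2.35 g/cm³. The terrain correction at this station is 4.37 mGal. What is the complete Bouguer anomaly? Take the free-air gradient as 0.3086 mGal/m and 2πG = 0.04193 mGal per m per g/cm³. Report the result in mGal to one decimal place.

-27.7

Drift-corrected reading = 980080.17 − (-0.090) = 980080.260 mGal
Free-air correction = 0.3086 × 2251.4 = 694.78 mGal
Free-air anomaly = 980080.260 − 980585.27 + (694.78) = 189.770 mGal
Bouguer slab correction = 0.04193 × 2.35 × 2251.4 = 221.84 mGal
Simple Bouguer anomaly = 189.770 − (221.84) = -32.070 mGal
Complete Bouguer anomaly = -32.070 + 4.37 = -27.700 mGal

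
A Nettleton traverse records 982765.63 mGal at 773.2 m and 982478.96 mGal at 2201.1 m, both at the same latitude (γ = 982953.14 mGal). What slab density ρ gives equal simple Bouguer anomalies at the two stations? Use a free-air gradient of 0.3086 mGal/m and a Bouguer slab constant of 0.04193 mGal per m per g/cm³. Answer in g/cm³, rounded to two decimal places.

2.57

Δg_obs = 982478.96 − 982765.63 = -286.67 mGal over Δh = 2201.1 − 773.2 = 1427.9 m
Equal Bouguer anomalies ⇒ Δg_obs + (0.3086 − 0.04193ρ)·Δh = 0
0.3086 − 0.04193ρ = −Δg_obs/Δh = 0.20076
ρ = (0.3086 − 0.20076) / 0.04193 = 2.57 g/cm³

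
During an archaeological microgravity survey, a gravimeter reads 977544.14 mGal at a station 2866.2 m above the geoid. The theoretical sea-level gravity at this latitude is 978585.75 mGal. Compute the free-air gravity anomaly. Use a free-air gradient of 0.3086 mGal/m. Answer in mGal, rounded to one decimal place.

-157.1

Free-air correction = 0.3086 × 2866.2 = 884.51 mGal
Free-air anomaly = 977544.14 − 978585.75 + (884.51) = -157.10 mGal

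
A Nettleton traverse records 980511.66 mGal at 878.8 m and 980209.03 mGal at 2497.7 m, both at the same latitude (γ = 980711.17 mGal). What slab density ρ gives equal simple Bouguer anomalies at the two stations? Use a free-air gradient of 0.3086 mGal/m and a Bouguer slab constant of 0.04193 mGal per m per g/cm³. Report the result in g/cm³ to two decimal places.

Δg_obs = 980209.03 − 980511.66 = -302.63 mGal over Δh = 2497.7 − 878.8 = 1618.9 m
Equal Bouguer anomalies ⇒ Δg_obs + (0.3086 − 0.04193ρ)·Δh = 0
0.3086 − 0.04193ρ = −Δg_obs/Δh = 0.18694
ρ = (0.3086 − 0.18694) / 0.04193 = 2.90 g/cm³

2.90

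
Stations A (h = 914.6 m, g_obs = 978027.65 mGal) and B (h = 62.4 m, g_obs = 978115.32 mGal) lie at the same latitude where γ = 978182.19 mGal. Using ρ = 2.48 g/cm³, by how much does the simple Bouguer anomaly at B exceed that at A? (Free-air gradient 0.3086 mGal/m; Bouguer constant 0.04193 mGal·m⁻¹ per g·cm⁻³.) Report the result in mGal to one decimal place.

-86.7

Δg_SB(A) = 978027.65 − 978182.19 + 0.3086×914.6 − 0.04193×2.48×914.6 = 32.60 mGal
Δg_SB(B) = 978115.32 − 978182.19 + 0.3086×62.4 − 0.04193×2.48×62.4 = -54.10 mGal
Difference = -54.10 − (32.60) = -86.70 mGal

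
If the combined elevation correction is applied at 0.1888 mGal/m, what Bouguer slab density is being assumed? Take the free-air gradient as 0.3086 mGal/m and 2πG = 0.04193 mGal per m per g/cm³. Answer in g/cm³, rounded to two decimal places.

0.1888 = 0.3086 − 0.04193 × ρ
ρ = (0.3086 − 0.1888) / 0.04193 = 2.86 g/cm³

2.86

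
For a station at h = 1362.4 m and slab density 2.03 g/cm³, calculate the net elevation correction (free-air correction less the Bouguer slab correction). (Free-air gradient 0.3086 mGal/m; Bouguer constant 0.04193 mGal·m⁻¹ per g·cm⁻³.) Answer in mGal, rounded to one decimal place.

304.5

Combined gradient = 0.3086 − 0.04193 × 2.03 = 0.2234821 mGal/m
Combined elevation correction = 0.2234821 × 1362.4 = 304.5 mGal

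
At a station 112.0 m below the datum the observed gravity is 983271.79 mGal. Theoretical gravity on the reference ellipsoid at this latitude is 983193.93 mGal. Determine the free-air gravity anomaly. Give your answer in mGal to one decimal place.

43.3

Free-air correction = 0.3086 × -112.0 = -34.56 mGal
Free-air anomaly = 983271.79 − 983193.93 + (-34.56) = 43.30 mGal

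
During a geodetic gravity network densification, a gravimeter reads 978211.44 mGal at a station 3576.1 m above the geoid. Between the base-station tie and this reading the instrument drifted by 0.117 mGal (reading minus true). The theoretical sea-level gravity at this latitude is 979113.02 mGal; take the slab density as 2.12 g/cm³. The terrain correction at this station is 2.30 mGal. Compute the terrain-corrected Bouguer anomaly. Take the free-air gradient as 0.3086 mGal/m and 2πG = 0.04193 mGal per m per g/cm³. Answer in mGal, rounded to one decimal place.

-113.7

Drift-corrected reading = 978211.44 − (0.117) = 978211.323 mGal
Free-air correction = 0.3086 × 3576.1 = 1103.58 mGal
Free-air anomaly = 978211.323 − 979113.02 + (1103.58) = 201.883 mGal
Bouguer slab correction = 0.04193 × 2.12 × 3576.1 = 317.89 mGal
Simple Bouguer anomaly = 201.883 − (317.89) = -116.007 mGal
Complete Bouguer anomaly = -116.007 + 2.30 = -113.707 mGal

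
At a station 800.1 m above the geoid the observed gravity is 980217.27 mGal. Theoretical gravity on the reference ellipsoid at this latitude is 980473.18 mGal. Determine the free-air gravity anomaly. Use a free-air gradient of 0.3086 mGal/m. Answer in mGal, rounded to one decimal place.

-9.0

Free-air correction = 0.3086 × 800.1 = 246.91 mGal
Free-air anomaly = 980217.27 − 980473.18 + (246.91) = -9.00 mGal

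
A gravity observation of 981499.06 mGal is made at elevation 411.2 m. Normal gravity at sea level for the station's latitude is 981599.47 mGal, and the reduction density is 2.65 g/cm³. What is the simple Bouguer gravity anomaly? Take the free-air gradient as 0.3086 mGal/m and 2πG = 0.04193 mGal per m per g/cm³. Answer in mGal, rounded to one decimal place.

Free-air correction = 0.3086 × 411.2 = 126.90 mGal
Free-air anomaly = 981499.06 − 981599.47 + (126.90) = 26.49 mGal
Bouguer slab correction = 0.04193 × 2.65 × 411.2 = 45.69 mGal
Simple Bouguer anomaly = 26.49 − (45.69) = -19.20 mGal

-19.2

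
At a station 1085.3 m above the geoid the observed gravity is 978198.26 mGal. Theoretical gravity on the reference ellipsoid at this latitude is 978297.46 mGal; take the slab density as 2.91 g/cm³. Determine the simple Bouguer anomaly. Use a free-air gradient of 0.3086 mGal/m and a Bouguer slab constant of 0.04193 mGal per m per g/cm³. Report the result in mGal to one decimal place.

Free-air correction = 0.3086 × 1085.3 = 334.92 mGal
Free-air anomaly = 978198.26 − 978297.46 + (334.92) = 235.72 mGal
Bouguer slab correction = 0.04193 × 2.91 × 1085.3 = 132.42 mGal
Simple Bouguer anomaly = 235.72 − (132.42) = 103.30 mGal

103.3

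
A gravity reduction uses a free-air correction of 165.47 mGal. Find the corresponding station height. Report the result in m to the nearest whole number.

536

h = 165.47 / 0.3086 = 536.20 m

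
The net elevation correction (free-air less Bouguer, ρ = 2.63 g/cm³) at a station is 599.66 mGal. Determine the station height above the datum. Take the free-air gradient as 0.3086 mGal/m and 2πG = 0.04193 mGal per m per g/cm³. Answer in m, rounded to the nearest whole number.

3024

Combined gradient = 0.3086 − 0.04193 × 2.63 = 0.1983241 mGal/m
h = 599.66 / 0.1983241 = 3023.64 m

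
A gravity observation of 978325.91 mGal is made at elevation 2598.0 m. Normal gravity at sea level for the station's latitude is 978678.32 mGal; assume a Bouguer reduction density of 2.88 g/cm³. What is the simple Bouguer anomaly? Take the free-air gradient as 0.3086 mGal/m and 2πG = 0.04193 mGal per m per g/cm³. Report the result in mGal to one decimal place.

135.6

Free-air correction = 0.3086 × 2598.0 = 801.74 mGal
Free-air anomaly = 978325.91 − 978678.32 + (801.74) = 449.33 mGal
Bouguer slab correction = 0.04193 × 2.88 × 2598.0 = 313.73 mGal
Simple Bouguer anomaly = 449.33 − (313.73) = 135.60 mGal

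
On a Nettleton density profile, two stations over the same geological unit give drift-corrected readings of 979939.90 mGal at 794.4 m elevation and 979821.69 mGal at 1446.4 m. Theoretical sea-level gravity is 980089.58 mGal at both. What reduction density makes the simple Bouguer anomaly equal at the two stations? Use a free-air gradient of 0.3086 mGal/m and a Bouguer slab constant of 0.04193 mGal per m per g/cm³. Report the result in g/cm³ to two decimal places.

3.04

Δg_obs = 979821.69 − 979939.90 = -118.21 mGal over Δh = 1446.4 − 794.4 = 652.0 m
Equal Bouguer anomalies ⇒ Δg_obs + (0.3086 − 0.04193ρ)·Δh = 0
0.3086 − 0.04193ρ = −Δg_obs/Δh = 0.18130
ρ = (0.3086 − 0.18130) / 0.04193 = 3.04 g/cm³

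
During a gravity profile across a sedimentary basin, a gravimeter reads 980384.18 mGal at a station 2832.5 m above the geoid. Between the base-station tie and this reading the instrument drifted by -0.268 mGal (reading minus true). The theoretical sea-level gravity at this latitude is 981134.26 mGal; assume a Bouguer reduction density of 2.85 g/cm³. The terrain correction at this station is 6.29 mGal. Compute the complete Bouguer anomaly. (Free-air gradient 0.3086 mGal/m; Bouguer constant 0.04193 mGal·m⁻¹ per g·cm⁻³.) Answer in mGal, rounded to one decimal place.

-207.9

Drift-corrected reading = 980384.18 − (-0.268) = 980384.448 mGal
Free-air correction = 0.3086 × 2832.5 = 874.11 mGal
Free-air anomaly = 980384.448 − 981134.26 + (874.11) = 124.298 mGal
Bouguer slab correction = 0.04193 × 2.85 × 2832.5 = 338.49 mGal
Simple Bouguer anomaly = 124.298 − (338.49) = -214.192 mGal
Complete Bouguer anomaly = -214.192 + 6.29 = -207.902 mGal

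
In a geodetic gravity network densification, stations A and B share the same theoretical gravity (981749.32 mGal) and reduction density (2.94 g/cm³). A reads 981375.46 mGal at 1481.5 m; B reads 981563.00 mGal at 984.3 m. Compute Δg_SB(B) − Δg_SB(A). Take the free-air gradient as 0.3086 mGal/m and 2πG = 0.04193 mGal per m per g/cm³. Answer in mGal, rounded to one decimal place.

95.4

Δg_SB(A) = 981375.46 − 981749.32 + 0.3086×1481.5 − 0.04193×2.94×1481.5 = -99.30 mGal
Δg_SB(B) = 981563.00 − 981749.32 + 0.3086×984.3 − 0.04193×2.94×984.3 = -3.90 mGal
Difference = -3.90 − (-99.30) = 95.40 mGal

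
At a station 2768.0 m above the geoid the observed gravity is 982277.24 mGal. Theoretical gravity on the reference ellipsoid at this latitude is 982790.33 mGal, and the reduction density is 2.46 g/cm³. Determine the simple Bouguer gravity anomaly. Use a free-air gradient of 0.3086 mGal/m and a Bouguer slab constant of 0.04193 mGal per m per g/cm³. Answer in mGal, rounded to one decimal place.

55.6

Free-air correction = 0.3086 × 2768.0 = 854.20 mGal
Free-air anomaly = 982277.24 − 982790.33 + (854.20) = 341.11 mGal
Bouguer slab correction = 0.04193 × 2.46 × 2768.0 = 285.51 mGal
Simple Bouguer anomaly = 341.11 − (285.51) = 55.60 mGal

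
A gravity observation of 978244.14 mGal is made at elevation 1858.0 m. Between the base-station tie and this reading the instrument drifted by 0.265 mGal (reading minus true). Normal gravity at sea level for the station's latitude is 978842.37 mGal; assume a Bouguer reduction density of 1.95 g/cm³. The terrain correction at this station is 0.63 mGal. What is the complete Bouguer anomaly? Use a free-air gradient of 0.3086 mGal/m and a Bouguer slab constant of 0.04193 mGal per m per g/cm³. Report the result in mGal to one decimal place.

Drift-corrected reading = 978244.14 − (0.265) = 978243.875 mGal
Free-air correction = 0.3086 × 1858.0 = 573.38 mGal
Free-air anomaly = 978243.875 − 978842.37 + (573.38) = -25.115 mGal
Bouguer slab correction = 0.04193 × 1.95 × 1858.0 = 151.92 mGal
Simple Bouguer anomaly = -25.115 − (151.92) = -177.035 mGal
Complete Bouguer anomaly = -177.035 + 0.63 = -176.405 mGal

-176.4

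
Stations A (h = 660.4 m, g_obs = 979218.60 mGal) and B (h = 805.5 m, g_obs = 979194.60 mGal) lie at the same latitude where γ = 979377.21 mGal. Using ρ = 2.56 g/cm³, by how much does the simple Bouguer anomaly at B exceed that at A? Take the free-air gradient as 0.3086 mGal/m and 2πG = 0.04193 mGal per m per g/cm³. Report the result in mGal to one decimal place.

Δg_SB(A) = 979218.60 − 979377.21 + 0.3086×660.4 − 0.04193×2.56×660.4 = -25.70 mGal
Δg_SB(B) = 979194.60 − 979377.21 + 0.3086×805.5 − 0.04193×2.56×805.5 = -20.50 mGal
Difference = -20.50 − (-25.70) = 5.20 mGal

5.2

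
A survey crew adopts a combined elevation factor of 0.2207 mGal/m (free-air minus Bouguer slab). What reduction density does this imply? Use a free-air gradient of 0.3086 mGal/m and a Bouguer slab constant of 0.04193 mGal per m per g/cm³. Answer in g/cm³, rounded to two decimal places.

2.10

0.2207 = 0.3086 − 0.04193 × ρ
ρ = (0.3086 − 0.2207) / 0.04193 = 2.10 g/cm³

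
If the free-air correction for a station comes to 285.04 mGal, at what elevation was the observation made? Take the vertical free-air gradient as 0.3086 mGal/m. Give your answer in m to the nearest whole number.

h = 285.04 / 0.3086 = 923.66 m

924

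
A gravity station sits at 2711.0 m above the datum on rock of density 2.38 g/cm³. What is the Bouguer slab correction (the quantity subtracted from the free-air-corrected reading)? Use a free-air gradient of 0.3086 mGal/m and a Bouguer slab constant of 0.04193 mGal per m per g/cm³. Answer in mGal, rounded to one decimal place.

Bouguer slab correction = 0.04193 × 2.38 × 2711.0 = 270.5 mGal

270.5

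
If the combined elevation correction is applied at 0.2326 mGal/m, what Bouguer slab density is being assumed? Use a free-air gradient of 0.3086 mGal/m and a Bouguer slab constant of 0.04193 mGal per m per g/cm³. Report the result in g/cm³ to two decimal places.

1.81

0.2326 = 0.3086 − 0.04193 × ρ
ρ = (0.3086 − 0.2326) / 0.04193 = 1.81 g/cm³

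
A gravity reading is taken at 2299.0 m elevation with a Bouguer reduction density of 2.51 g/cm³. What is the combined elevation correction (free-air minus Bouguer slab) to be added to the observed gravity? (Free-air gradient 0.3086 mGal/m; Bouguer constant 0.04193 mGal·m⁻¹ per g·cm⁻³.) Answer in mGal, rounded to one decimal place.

Combined gradient = 0.3086 − 0.04193 × 2.51 = 0.2033557 mGal/m
Combined elevation correction = 0.2033557 × 2299.0 = 467.5 mGal

467.5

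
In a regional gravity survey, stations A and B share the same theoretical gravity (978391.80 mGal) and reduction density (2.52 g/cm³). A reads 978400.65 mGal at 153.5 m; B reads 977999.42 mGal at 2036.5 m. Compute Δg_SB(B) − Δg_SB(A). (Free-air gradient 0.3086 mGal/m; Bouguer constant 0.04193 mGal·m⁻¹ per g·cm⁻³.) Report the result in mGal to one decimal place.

Δg_SB(A) = 978400.65 − 978391.80 + 0.3086×153.5 − 0.04193×2.52×153.5 = 40.00 mGal
Δg_SB(B) = 977999.42 − 978391.80 + 0.3086×2036.5 − 0.04193×2.52×2036.5 = 20.90 mGal
Difference = 20.90 − (40.00) = -19.10 mGal

-19.1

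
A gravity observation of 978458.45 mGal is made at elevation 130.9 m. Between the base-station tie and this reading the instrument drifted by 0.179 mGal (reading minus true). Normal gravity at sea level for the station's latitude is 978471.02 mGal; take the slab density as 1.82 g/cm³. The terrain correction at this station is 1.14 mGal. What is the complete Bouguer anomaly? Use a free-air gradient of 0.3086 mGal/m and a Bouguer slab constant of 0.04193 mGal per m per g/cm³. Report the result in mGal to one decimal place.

18.8

Drift-corrected reading = 978458.45 − (0.179) = 978458.271 mGal
Free-air correction = 0.3086 × 130.9 = 40.40 mGal
Free-air anomaly = 978458.271 − 978471.02 + (40.40) = 27.651 mGal
Bouguer slab correction = 0.04193 × 1.82 × 130.9 = 9.99 mGal
Simple Bouguer anomaly = 27.651 − (9.99) = 17.661 mGal
Complete Bouguer anomaly = 17.661 + 1.14 = 18.801 mGal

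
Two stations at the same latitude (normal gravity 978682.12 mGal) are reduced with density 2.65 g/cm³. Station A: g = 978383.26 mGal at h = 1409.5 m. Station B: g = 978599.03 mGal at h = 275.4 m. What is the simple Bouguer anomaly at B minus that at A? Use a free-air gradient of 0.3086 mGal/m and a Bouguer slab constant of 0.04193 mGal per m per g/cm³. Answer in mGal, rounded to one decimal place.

Δg_SB(A) = 978383.26 − 978682.12 + 0.3086×1409.5 − 0.04193×2.65×1409.5 = -20.50 mGal
Δg_SB(B) = 978599.03 − 978682.12 + 0.3086×275.4 − 0.04193×2.65×275.4 = -28.70 mGal
Difference = -28.70 − (-20.50) = -8.20 mGal

-8.2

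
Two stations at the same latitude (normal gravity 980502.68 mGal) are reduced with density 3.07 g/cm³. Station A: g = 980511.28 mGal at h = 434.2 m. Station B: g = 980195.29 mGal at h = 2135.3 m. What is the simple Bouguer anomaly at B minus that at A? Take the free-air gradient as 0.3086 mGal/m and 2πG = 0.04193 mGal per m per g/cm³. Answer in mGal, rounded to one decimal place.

Δg_SB(A) = 980511.28 − 980502.68 + 0.3086×434.2 − 0.04193×3.07×434.2 = 86.70 mGal
Δg_SB(B) = 980195.29 − 980502.68 + 0.3086×2135.3 − 0.04193×3.07×2135.3 = 76.70 mGal
Difference = 76.70 − (86.70) = -10.00 mGal

-10.0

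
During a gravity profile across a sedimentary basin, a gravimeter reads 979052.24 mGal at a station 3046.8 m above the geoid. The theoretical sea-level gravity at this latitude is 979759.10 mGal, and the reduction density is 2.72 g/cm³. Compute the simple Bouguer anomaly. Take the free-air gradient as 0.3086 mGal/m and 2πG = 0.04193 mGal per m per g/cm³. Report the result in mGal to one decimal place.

Free-air correction = 0.3086 × 3046.8 = 940.24 mGal
Free-air anomaly = 979052.24 − 979759.10 + (940.24) = 233.38 mGal
Bouguer slab correction = 0.04193 × 2.72 × 3046.8 = 347.49 mGal
Simple Bouguer anomaly = 233.38 − (347.49) = -114.11 mGal

-114.1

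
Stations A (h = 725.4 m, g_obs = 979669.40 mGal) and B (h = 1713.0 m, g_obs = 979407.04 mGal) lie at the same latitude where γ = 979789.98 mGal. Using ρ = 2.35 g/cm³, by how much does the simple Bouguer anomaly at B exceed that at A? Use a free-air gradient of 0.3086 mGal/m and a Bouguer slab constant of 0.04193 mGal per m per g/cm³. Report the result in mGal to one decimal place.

-54.9

Δg_SB(A) = 979669.40 − 979789.98 + 0.3086×725.4 − 0.04193×2.35×725.4 = 31.80 mGal
Δg_SB(B) = 979407.04 − 979789.98 + 0.3086×1713.0 − 0.04193×2.35×1713.0 = -23.10 mGal
Difference = -23.10 − (31.80) = -54.90 mGal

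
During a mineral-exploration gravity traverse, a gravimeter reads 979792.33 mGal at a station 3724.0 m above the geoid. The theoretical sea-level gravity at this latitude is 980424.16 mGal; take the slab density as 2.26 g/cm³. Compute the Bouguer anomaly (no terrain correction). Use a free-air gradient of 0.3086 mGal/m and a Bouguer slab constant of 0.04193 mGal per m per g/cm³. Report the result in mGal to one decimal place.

Free-air correction = 0.3086 × 3724.0 = 1149.23 mGal
Free-air anomaly = 979792.33 − 980424.16 + (1149.23) = 517.40 mGal
Bouguer slab correction = 0.04193 × 2.26 × 3724.0 = 352.89 mGal
Simple Bouguer anomaly = 517.40 − (352.89) = 164.51 mGal

164.5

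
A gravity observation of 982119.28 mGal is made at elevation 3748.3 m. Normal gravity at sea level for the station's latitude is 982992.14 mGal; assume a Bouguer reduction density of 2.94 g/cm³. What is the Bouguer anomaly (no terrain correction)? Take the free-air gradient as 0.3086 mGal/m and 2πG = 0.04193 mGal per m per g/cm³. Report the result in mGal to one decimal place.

Free-air correction = 0.3086 × 3748.3 = 1156.73 mGal
Free-air anomaly = 982119.28 − 982992.14 + (1156.73) = 283.87 mGal
Bouguer slab correction = 0.04193 × 2.94 × 3748.3 = 462.07 mGal
Simple Bouguer anomaly = 283.87 − (462.07) = -178.20 mGal

-178.2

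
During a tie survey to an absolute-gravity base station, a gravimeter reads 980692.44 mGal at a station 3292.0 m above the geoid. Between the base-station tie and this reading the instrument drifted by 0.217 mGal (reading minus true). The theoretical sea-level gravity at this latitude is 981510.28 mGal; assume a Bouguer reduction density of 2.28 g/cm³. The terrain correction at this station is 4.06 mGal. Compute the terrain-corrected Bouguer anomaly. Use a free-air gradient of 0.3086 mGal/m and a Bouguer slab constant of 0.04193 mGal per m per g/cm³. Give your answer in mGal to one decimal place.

Drift-corrected reading = 980692.44 − (0.217) = 980692.223 mGal
Free-air correction = 0.3086 × 3292.0 = 1015.91 mGal
Free-air anomaly = 980692.223 − 981510.28 + (1015.91) = 197.853 mGal
Bouguer slab correction = 0.04193 × 2.28 × 3292.0 = 314.72 mGal
Simple Bouguer anomaly = 197.853 − (314.72) = -116.867 mGal
Complete Bouguer anomaly = -116.867 + 4.06 = -112.807 mGal

-112.8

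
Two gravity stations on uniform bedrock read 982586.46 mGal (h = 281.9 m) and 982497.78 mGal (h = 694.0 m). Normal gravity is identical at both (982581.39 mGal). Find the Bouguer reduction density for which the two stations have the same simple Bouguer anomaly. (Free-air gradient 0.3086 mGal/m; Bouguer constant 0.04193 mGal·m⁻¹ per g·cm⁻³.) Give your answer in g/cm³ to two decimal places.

2.23

Δg_obs = 982497.78 − 982586.46 = -88.68 mGal over Δh = 694.0 − 281.9 = 412.1 m
Equal Bouguer anomalies ⇒ Δg_obs + (0.3086 − 0.04193ρ)·Δh = 0
0.3086 − 0.04193ρ = −Δg_obs/Δh = 0.21519
ρ = (0.3086 − 0.21519) / 0.04193 = 2.23 g/cm³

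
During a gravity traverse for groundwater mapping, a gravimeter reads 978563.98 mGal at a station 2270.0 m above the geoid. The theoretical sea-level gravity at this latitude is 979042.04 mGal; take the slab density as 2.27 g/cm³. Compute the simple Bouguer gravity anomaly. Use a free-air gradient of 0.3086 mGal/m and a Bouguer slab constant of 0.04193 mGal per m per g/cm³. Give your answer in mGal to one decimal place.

Free-air correction = 0.3086 × 2270.0 = 700.52 mGal
Free-air anomaly = 978563.98 − 979042.04 + (700.52) = 222.46 mGal
Bouguer slab correction = 0.04193 × 2.27 × 2270.0 = 216.06 mGal
Simple Bouguer anomaly = 222.46 − (216.06) = 6.40 mGal

6.4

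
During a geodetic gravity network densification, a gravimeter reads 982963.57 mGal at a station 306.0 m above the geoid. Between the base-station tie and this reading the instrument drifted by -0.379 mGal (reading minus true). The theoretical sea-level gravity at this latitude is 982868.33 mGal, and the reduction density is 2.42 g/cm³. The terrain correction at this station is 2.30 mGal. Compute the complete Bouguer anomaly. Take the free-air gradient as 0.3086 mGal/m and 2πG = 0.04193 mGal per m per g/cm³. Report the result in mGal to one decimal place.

Drift-corrected reading = 982963.57 − (-0.379) = 982963.949 mGal
Free-air correction = 0.3086 × 306.0 = 94.43 mGal
Free-air anomaly = 982963.949 − 982868.33 + (94.43) = 190.049 mGal
Bouguer slab correction = 0.04193 × 2.42 × 306.0 = 31.05 mGal
Simple Bouguer anomaly = 190.049 − (31.05) = 158.999 mGal
Complete Bouguer anomaly = 158.999 + 2.30 = 161.299 mGal

161.3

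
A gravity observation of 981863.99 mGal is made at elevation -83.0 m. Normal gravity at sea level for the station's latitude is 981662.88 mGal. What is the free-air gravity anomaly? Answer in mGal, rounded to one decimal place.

Free-air correction = 0.3086 × -83.0 = -25.61 mGal
Free-air anomaly = 981863.99 − 981662.88 + (-25.61) = 175.50 mGal

175.5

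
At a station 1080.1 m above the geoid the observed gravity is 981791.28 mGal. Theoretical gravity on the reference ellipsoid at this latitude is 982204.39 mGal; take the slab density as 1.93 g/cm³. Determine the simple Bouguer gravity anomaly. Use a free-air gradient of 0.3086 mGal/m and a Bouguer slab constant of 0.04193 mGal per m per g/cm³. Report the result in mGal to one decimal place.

-167.2

Free-air correction = 0.3086 × 1080.1 = 333.32 mGal
Free-air anomaly = 981791.28 − 982204.39 + (333.32) = -79.79 mGal
Bouguer slab correction = 0.04193 × 1.93 × 1080.1 = 87.41 mGal
Simple Bouguer anomaly = -79.79 − (87.41) = -167.20 mGal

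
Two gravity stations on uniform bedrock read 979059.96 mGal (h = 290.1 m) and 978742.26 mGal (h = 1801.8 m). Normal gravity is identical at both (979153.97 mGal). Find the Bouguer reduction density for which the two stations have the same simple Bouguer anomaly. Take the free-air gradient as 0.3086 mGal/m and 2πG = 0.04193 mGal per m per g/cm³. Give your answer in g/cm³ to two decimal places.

2.35

Δg_obs = 978742.26 − 979059.96 = -317.70 mGal over Δh = 1801.8 − 290.1 = 1511.7 m
Equal Bouguer anomalies ⇒ Δg_obs + (0.3086 − 0.04193ρ)·Δh = 0
0.3086 − 0.04193ρ = −Δg_obs/Δh = 0.21016
ρ = (0.3086 − 0.21016) / 0.04193 = 2.35 g/cm³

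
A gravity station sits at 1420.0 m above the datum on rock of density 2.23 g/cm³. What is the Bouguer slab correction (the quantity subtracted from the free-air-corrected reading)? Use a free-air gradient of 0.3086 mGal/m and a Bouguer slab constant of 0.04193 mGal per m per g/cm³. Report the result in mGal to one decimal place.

Bouguer slab correction = 0.04193 × 2.23 × 1420.0 = 132.8 mGal

132.8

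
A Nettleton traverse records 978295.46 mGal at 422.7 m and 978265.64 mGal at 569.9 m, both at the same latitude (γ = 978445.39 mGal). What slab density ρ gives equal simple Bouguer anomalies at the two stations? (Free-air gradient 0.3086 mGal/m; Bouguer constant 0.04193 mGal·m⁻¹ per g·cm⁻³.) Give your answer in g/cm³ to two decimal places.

Δg_obs = 978265.64 − 978295.46 = -29.82 mGal over Δh = 569.9 − 422.7 = 147.2 m
Equal Bouguer anomalies ⇒ Δg_obs + (0.3086 − 0.04193ρ)·Δh = 0
0.3086 − 0.04193ρ = −Δg_obs/Δh = 0.20258
ρ = (0.3086 − 0.20258) / 0.04193 = 2.53 g/cm³

2.53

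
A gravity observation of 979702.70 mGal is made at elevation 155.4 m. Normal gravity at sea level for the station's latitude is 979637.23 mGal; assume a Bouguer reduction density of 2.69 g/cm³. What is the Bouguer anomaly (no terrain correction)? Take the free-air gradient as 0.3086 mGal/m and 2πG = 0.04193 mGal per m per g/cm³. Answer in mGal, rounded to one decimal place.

95.9

Free-air correction = 0.3086 × 155.4 = 47.96 mGal
Free-air anomaly = 979702.70 − 979637.23 + (47.96) = 113.43 mGal
Bouguer slab correction = 0.04193 × 2.69 × 155.4 = 17.53 mGal
Simple Bouguer anomaly = 113.43 − (17.53) = 95.90 mGal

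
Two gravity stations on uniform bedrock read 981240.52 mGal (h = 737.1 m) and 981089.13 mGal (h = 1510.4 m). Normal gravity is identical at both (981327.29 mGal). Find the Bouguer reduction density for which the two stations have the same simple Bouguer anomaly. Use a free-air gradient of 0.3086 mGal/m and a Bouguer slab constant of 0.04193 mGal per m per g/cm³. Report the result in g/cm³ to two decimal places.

Δg_obs = 981089.13 − 981240.52 = -151.39 mGal over Δh = 1510.4 − 737.1 = 773.3 m
Equal Bouguer anomalies ⇒ Δg_obs + (0.3086 − 0.04193ρ)·Δh = 0
0.3086 − 0.04193ρ = −Δg_obs/Δh = 0.19577
ρ = (0.3086 − 0.19577) / 0.04193 = 2.69 g/cm³

2.69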